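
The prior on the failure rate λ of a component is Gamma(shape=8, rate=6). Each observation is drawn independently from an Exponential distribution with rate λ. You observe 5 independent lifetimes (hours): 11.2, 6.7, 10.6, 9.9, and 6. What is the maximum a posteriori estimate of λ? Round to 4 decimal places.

λ̂_MAP = 0.2381

The Exponential(rate=λ) likelihood is ∝ λ^n e^(−λΣtᵢ). Here n = 5 and Σtᵢ = 11.2 + 6.7 + 10.6 + 9.9 + 6 = 44.4.
Posterior ∝ λ^7e^(−6λ) · λ^5e^(−44.4λ) = λ^12e^(−50.4λ), i.e. Gamma(13, 50.4).
Mode = (a−1)/b = 12/50.4 ≈ 0.2381.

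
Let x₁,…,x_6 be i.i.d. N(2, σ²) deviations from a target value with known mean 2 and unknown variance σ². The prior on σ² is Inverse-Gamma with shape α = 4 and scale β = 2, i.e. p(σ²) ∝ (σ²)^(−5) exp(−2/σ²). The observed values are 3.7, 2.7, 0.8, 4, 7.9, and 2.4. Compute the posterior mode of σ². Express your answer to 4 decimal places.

Sum of squared deviations about the known mean: SS = (3.7−2)² + (2.7−2)² + (0.8−2)² + (4−2)² + (7.9−2)² + (2.4−2)² = 43.79.
The Normal likelihood contributes (σ²)^(−n/2) exp(−SS/(2σ²)), so the posterior is Inverse-Gamma(α + n/2, β + SS/2) = Inverse-Gamma(7, 23.895).
The mode of Inverse-Gamma(a, b) is b/(a+1) = 23.895/8 ≈ 2.9869.

σ̂²_MAP = 2.9869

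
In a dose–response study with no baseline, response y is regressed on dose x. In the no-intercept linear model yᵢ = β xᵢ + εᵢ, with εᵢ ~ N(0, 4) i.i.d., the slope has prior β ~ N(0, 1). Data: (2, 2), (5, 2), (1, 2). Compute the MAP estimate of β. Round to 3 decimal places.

log p(β | y) = −Σ(yᵢ − βxᵢ)²/(2·4) − β²/(2·1) + const.
Setting the derivative to zero: Σxᵢ(yᵢ − βxᵢ)/4 − β/1 = 0, so β = Σxᵢyᵢ / (Σxᵢ² + σ²/τ²).
Σxᵢyᵢ = 2·2 + 5·2 + 1·2 = 16; Σxᵢ² = 30; σ²/τ² = 4.
β̂_MAP = 16 / (30 + 4) = 16/34 ≈ 0.471.

β̂_MAP = 0.471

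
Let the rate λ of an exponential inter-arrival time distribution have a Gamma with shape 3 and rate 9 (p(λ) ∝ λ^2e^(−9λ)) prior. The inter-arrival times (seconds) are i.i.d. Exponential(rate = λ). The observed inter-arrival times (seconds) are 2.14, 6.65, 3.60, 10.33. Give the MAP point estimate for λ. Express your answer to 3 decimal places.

λ̂_MAP = 0.189

The Exponential(rate=λ) likelihood is ∝ λ^n e^(−λΣtᵢ). Here n = 4 and Σtᵢ = 2.14 + 6.65 + 3.60 + 10.33 = 22.72.
Posterior ∝ λ^2e^(−9λ) · λ^4e^(−22.72λ) = λ^6e^(−31.72λ), i.e. Gamma(7, 31.72).
Mode = (a−1)/b = 6/31.72 ≈ 0.189.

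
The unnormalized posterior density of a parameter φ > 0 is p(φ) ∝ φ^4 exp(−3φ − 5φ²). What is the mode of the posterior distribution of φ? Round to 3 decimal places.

φ̂_MAP = 0.500

ℓ'(φ) = 4/φ − 3 − 10φ. Setting this to zero and multiplying by φ: 10φ² + 3φ − 4 = 0.
φ = (−3 + √(3² + 4·10·4)) / (2·10) = (−3 + √169) / 20 = (−3 + 13)/20 = 1/2.
ℓ''(φ) = −4/φ² − 10 < 0, confirming a maximum.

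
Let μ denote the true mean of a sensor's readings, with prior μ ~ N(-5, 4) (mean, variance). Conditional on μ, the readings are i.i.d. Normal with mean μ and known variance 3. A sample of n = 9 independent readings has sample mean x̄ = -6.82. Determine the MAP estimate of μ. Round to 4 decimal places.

μ̂_MAP = -6.6800

n = 9, x̄ = -6.82.
For a Normal prior and Normal likelihood with known variance, the posterior is Normal; its mode equals its mean, the precision-weighted average.
Prior precision 1/σ₀² = 1/4 = 0.25; data precision n/σ² = 9/3 = 3.
μ̂ = (0.25·(-5) + 3·(-6.82)) / (0.25 + 3) = (-21.71)/3.25 = -6.6800.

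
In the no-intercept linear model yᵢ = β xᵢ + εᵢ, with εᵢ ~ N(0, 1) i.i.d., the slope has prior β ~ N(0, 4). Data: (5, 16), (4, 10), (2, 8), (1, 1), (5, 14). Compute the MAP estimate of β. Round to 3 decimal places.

log p(β | y) = −Σ(yᵢ − βxᵢ)²/(2·1) − β²/(2·4) + const.
Setting the derivative to zero: Σxᵢ(yᵢ − βxᵢ)/1 − β/4 = 0, so β = Σxᵢyᵢ / (Σxᵢ² + σ²/τ²).
Σxᵢyᵢ = 5·16 + 4·10 + 2·8 + 1·1 + 5·14 = 207; Σxᵢ² = 71; σ²/τ² = 0.25.
β̂_MAP = 207 / (71 + 0.25) = 207/71.25 ≈ 2.905.

β̂_MAP = 2.905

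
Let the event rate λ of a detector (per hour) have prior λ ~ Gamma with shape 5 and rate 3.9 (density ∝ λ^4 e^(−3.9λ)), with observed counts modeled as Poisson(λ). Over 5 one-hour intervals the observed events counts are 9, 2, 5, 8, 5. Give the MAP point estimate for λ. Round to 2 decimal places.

λ̂_MAP = 3.71

Σxᵢ = 9+2+5+8+5 = 29, with n = 5.
Posterior ∝ λ^4e^(−3.9λ) · λ^29e^(−5λ) = λ^33e^(−8.9λ), i.e. Gamma(shape=34, rate=8.9).
The mode of a Gamma(a, b) with a ≥ 1 (shape–rate) is (a−1)/b = 33/8.9 ≈ 3.71.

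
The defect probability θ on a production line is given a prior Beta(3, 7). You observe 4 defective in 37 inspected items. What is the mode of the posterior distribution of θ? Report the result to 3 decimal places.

θ̂_MAP = 0.133

Prior: Beta(3, 7).
Data: 4 successes in 37 trials. The binomial likelihood contributes θ^4(1−θ)^33, so the posterior is Beta(3+4, 7+33) = Beta(7, 40).
For Beta(a, b) with a, b > 1 the mode is (a−1)/(a+b−2) = 6/45 ≈ 0.133.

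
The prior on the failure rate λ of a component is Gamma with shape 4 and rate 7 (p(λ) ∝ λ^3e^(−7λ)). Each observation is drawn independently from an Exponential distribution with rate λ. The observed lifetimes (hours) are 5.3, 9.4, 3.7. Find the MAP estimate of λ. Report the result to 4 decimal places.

The Exponential(rate=λ) likelihood is ∝ λ^n e^(−λΣtᵢ). Here n = 3 and Σtᵢ = 5.3 + 9.4 + 3.7 = 18.4.
Posterior ∝ λ^3e^(−7λ) · λ^3e^(−18.4λ) = λ^6e^(−25.4λ), i.e. Gamma(7, 25.4).
Mode = (a−1)/b = 6/25.4 ≈ 0.2362.

λ̂_MAP = 0.2362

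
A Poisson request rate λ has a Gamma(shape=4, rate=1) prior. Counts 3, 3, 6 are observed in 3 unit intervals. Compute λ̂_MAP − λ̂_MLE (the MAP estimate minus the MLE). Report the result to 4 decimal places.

Σxᵢ = 12. Posterior is Gamma(16, 4); MAP = (16−1)/4 = 15/4 ≈ 3.75000.
MLE = x̄ = 12/3 ≈ 4.00000.
Difference = 15/4 − 12/3 = -1/4 ≈ -0.2500.

MAP − MLE = -0.2500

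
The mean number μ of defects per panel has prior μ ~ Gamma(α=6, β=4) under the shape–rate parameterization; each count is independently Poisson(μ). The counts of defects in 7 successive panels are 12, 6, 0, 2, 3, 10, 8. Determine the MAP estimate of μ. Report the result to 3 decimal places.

μ̂_MAP = 4.182

Σxᵢ = 12+6+0+2+3+10+8 = 41, with n = 7.
Posterior ∝ μ^5e^(−4μ) · μ^41e^(−7μ) = μ^46e^(−11μ), i.e. Gamma(shape=47, rate=11).
The mode of a Gamma(a, b) with a ≥ 1 (shape–rate) is (a−1)/b = 46/11 ≈ 4.182.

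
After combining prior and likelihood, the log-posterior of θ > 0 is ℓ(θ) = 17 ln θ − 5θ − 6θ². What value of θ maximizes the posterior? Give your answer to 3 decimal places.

ℓ'(θ) = 17/θ − 5 − 12θ. Setting this to zero and multiplying by θ: 12θ² + 5θ − 17 = 0.
θ = (−5 + √(5² + 4·12·17)) / (2·12) = (−5 + √841) / 24 = (−5 + 29)/24 = 1.
ℓ''(θ) = −17/θ² − 12 < 0, confirming a maximum.

θ̂_MAP = 1.000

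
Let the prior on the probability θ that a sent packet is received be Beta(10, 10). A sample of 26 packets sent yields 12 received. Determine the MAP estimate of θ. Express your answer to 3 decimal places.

Prior: Beta(10, 10).
Data: 12 successes in 26 trials. The binomial likelihood contributes θ^12(1−θ)^14, so the posterior is Beta(10+12, 10+14) = Beta(22, 24).
For Beta(a, b) with a, b > 1 the mode is (a−1)/(a+b−2) = 21/44 ≈ 0.477.

θ̂_MAP = 0.477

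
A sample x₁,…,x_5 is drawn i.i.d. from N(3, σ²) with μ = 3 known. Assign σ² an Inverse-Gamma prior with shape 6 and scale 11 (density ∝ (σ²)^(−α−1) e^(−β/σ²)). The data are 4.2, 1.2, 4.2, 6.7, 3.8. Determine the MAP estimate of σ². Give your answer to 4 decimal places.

Sum of squared deviations about the known mean: SS = (4.2−3)² + (1.2−3)² + (4.2−3)² + (6.7−3)² + (3.8−3)² = 20.45.
The Normal likelihood contributes (σ²)^(−n/2) exp(−SS/(2σ²)), so the posterior is Inverse-Gamma(α + n/2, β + SS/2) = Inverse-Gamma(8.5, 21.225).
The mode of Inverse-Gamma(a, b) is b/(a+1) = 21.225/9.5 ≈ 2.2342.

σ̂²_MAP = 2.2342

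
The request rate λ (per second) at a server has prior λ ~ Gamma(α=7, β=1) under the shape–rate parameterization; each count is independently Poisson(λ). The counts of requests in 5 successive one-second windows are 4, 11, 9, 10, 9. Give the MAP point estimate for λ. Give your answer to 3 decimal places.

Σxᵢ = 4+11+9+10+9 = 43, with n = 5.
Posterior ∝ λ^6e^(−1λ) · λ^43e^(−5λ) = λ^49e^(−6λ), i.e. Gamma(shape=50, rate=6).
The mode of a Gamma(a, b) with a ≥ 1 (shape–rate) is (a−1)/b = 49/6 ≈ 8.167.

λ̂_MAP = 8.167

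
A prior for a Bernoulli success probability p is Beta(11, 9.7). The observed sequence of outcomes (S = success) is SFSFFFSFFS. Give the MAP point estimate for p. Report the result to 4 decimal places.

Prior: Beta(11, 9.7).
Data: 4 successes in 10 trials (from the sequence). The binomial likelihood contributes p^4(1−p)^6, so the posterior is Beta(11+4, 9.7+6) = Beta(15, 15.7).
For Beta(a, b) with a, b > 1 the mode is (a−1)/(a+b−2) = 14/28.7 ≈ 0.4878.

p̂_MAP = 0.4878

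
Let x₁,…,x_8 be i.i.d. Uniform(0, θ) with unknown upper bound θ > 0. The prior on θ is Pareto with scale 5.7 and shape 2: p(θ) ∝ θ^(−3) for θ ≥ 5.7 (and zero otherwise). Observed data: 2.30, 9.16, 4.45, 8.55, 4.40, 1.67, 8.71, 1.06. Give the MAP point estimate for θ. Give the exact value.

The Uniform(0, θ) likelihood is θ^(−n) for θ ≥ max(xᵢ), zero otherwise. Here max(xᵢ) = 9.16.
Posterior ∝ θ^(−3) · θ^(−8) = θ^(−11) on θ ≥ max(5.7, 9.16) = 9.16.
This density is strictly decreasing in θ, so the posterior mode lies at the lower boundary of the support.

θ̂_MAP = 9.16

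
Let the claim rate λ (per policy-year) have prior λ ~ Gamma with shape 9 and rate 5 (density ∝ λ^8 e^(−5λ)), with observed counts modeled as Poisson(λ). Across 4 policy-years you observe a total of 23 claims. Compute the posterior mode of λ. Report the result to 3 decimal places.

Σxᵢ = 23, n = 4.
Posterior ∝ λ^8e^(−5λ) · λ^23e^(−4λ) = λ^31e^(−9λ), i.e. Gamma(shape=32, rate=9).
The mode of a Gamma(a, b) with a ≥ 1 (shape–rate) is (a−1)/b = 31/9 ≈ 3.444.

λ̂_MAP = 3.444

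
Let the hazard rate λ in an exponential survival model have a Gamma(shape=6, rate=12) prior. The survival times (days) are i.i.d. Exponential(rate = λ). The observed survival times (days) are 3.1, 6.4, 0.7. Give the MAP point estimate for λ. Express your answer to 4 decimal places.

λ̂_MAP = 0.3604

The Exponential(rate=λ) likelihood is ∝ λ^n e^(−λΣtᵢ). Here n = 3 and Σtᵢ = 3.1 + 6.4 + 0.7 = 10.2.
Posterior ∝ λ^5e^(−12λ) · λ^3e^(−10.2λ) = λ^8e^(−22.2λ), i.e. Gamma(9, 22.2).
Mode = (a−1)/b = 8/22.2 ≈ 0.3604.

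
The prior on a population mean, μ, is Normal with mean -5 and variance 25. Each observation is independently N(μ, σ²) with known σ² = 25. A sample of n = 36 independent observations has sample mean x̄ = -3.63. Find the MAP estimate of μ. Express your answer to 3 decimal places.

μ̂_MAP = -3.667

n = 36, x̄ = -3.63.
For a Normal prior and Normal likelihood with known variance, the posterior is Normal; its mode equals its mean, the precision-weighted average.
Prior precision 1/σ₀² = 1/25 = 0.04; data precision n/σ² = 36/25 = 1.44.
μ̂ = (0.04·(-5) + 1.44·(-3.63)) / (0.04 + 1.44) = (-5.4272)/1.48 = -3392/925 ≈ -3.667.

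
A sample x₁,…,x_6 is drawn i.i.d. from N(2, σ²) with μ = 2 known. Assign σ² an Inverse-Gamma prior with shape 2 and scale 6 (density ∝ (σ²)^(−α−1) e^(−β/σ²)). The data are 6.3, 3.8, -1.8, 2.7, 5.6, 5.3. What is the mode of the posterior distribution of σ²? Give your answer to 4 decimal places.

σ̂²_MAP = 6.0425

Sum of squared deviations about the known mean: SS = (6.3−2)² + (3.8−2)² + (-1.8−2)² + (2.7−2)² + (5.6−2)² + (5.3−2)² = 60.51.
The Normal likelihood contributes (σ²)^(−n/2) exp(−SS/(2σ²)), so the posterior is Inverse-Gamma(α + n/2, β + SS/2) = Inverse-Gamma(5, 36.255).
The mode of Inverse-Gamma(a, b) is b/(a+1) = 36.255/6 ≈ 6.0425.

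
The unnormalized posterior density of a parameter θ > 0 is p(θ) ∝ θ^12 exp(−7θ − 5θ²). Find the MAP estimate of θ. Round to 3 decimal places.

ℓ'(θ) = 12/θ − 7 − 10θ. Setting this to zero and multiplying by θ: 10θ² + 7θ − 12 = 0.
θ = (−7 + √(7² + 4·10·12)) / (2·10) = (−7 + √529) / 20 = (−7 + 23)/20 = 4/5.
ℓ''(θ) = −12/θ² − 10 < 0, confirming a maximum.

θ̂_MAP = 0.800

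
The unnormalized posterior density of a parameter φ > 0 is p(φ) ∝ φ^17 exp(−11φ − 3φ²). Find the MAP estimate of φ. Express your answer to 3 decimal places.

ℓ'(φ) = 17/φ − 11 − 6φ. Setting this to zero and multiplying by φ: 6φ² + 11φ − 17 = 0.
φ = (−11 + √(11² + 4·6·17)) / (2·6) = (−11 + √529) / 12 = (−11 + 23)/12 = 1.
ℓ''(φ) = −17/φ² − 6 < 0, confirming a maximum.

φ̂_MAP = 1.000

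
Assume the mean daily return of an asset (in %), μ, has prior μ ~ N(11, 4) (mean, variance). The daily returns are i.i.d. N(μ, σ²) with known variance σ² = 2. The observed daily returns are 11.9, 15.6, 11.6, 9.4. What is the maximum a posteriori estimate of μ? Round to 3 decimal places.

μ̂_MAP = 12.000

n = 4; x̄ = (11.9 + 15.6 + 11.6 + 9.4)/4 = 48.5/4 = 12.125.
For a Normal prior and Normal likelihood with known variance, the posterior is Normal; its mode equals its mean, the precision-weighted average.
Prior precision 1/σ₀² = 1/4 = 0.25; data precision n/σ² = 4/2 = 2.
μ̂ = (0.25·11 + 2·12.125) / (0.25 + 2) = 27/2.25 = 12.000.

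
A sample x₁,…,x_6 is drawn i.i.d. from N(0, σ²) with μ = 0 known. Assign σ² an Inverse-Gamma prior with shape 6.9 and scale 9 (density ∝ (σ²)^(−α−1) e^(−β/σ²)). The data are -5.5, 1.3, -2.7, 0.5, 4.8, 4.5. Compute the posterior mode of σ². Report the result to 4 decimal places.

σ̂²_MAP = 4.6225

Sum of squared deviations about the known mean: SS = (-5.5−0)² + (1.3−0)² + (-2.7−0)² + (0.5−0)² + (4.8−0)² + (4.5−0)² = 82.77.
The Normal likelihood contributes (σ²)^(−n/2) exp(−SS/(2σ²)), so the posterior is Inverse-Gamma(α + n/2, β + SS/2) = Inverse-Gamma(9.9, 50.385).
The mode of Inverse-Gamma(a, b) is b/(a+1) = 50.385/10.9 ≈ 4.6225.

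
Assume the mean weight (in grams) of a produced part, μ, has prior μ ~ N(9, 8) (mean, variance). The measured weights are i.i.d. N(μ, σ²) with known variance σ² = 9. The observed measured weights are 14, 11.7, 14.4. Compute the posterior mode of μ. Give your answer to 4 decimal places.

n = 3; x̄ = (14 + 11.7 + 14.4)/3 = 40.1/3 = 401/30 ≈ 13.3667.
For a Normal prior and Normal likelihood with known variance, the posterior is Normal; its mode equals its mean, the precision-weighted average.
Prior precision 1/σ₀² = 1/8 = 0.125; data precision n/σ² = 3/9 = 1/3.
μ̂ = (0.125·9 + (1/3)·(401/30)) / (0.125 + 1/3) = (2009/360)/(11/24) = 2009/165 ≈ 12.1758.

μ̂_MAP = 12.1758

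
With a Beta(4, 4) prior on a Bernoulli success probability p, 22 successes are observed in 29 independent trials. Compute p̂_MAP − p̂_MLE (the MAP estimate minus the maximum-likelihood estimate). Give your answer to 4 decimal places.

Posterior is Beta(26, 11); MAP = (26−1)/(37−2) = 25/35 ≈ 0.71429.
MLE ignores the prior: p̂_MLE = k/n = 22/29 ≈ 0.75862.
Difference = 25/35 − 22/29 = -9/203 ≈ -0.0443.

MAP − MLE = -0.0443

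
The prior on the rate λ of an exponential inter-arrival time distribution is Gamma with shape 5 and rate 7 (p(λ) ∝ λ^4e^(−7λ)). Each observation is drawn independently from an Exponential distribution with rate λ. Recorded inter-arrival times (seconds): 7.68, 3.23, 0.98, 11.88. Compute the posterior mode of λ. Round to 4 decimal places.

λ̂_MAP = 0.2600

The Exponential(rate=λ) likelihood is ∝ λ^n e^(−λΣtᵢ). Here n = 4 and Σtᵢ = 7.68 + 3.23 + 0.98 + 11.88 = 23.77.
Posterior ∝ λ^4e^(−7λ) · λ^4e^(−23.77λ) = λ^8e^(−30.77λ), i.e. Gamma(9, 30.77).
Mode = (a−1)/b = 8/30.77 ≈ 0.2600.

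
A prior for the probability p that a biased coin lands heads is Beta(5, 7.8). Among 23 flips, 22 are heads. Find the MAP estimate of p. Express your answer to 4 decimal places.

Prior: Beta(5, 7.8).
Data: 22 successes in 23 trials. The binomial likelihood contributes p^22(1−p)^1, so the posterior is Beta(5+22, 7.8+1) = Beta(27, 8.8).
For Beta(a, b) with a, b > 1 the mode is (a−1)/(a+b−2) = 26/33.8 ≈ 0.7692.

p̂_MAP = 0.7692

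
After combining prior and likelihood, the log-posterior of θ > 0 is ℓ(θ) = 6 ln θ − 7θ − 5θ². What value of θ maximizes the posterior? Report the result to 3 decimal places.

ℓ'(θ) = 6/θ − 7 − 10θ. Setting this to zero and multiplying by θ: 10θ² + 7θ − 6 = 0.
θ = (−7 + √(7² + 4·10·6)) / (2·10) = (−7 + √289) / 20 = (−7 + 17)/20 = 1/2.
ℓ''(θ) = −6/θ² − 10 < 0, confirming a maximum.

θ̂_MAP = 0.500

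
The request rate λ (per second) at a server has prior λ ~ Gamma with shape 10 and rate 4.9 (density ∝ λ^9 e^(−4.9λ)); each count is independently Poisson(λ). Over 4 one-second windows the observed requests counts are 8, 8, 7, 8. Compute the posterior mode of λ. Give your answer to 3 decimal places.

λ̂_MAP = 4.494

Σxᵢ = 8+8+7+8 = 31, with n = 4.
Posterior ∝ λ^9e^(−4.9λ) · λ^31e^(−4λ) = λ^40e^(−8.9λ), i.e. Gamma(shape=41, rate=8.9).
The mode of a Gamma(a, b) with a ≥ 1 (shape–rate) is (a−1)/b = 40/8.9 ≈ 4.494.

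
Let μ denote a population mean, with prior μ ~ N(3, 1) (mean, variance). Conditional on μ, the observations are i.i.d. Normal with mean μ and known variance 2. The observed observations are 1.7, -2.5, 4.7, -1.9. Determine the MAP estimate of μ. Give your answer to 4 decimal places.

n = 4; x̄ = (1.7 + (-2.5) + 4.7 + (-1.9))/4 = 2/4 = 0.5.
For a Normal prior and Normal likelihood with known variance, the posterior is Normal; its mode equals its mean, the precision-weighted average.
Prior precision 1/σ₀² = 1/1 = 1; data precision n/σ² = 4/2 = 2.
μ̂ = (1·3 + 2·0.5) / (1 + 2) = 4/3 ≈ 1.3333.

μ̂_MAP = 1.3333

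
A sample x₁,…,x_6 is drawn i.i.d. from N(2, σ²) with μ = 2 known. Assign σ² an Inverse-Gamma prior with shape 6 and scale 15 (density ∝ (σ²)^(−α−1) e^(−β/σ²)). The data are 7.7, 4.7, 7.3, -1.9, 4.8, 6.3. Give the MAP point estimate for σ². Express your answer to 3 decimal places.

σ̂²_MAP = 6.971

Sum of squared deviations about the known mean: SS = (7.7−2)² + (4.7−2)² + (7.3−2)² + (-1.9−2)² + (4.8−2)² + (6.3−2)² = 109.41.
The Normal likelihood contributes (σ²)^(−n/2) exp(−SS/(2σ²)), so the posterior is Inverse-Gamma(α + n/2, β + SS/2) = Inverse-Gamma(9, 69.705).
The mode of Inverse-Gamma(a, b) is b/(a+1) = 69.705/10 ≈ 6.971.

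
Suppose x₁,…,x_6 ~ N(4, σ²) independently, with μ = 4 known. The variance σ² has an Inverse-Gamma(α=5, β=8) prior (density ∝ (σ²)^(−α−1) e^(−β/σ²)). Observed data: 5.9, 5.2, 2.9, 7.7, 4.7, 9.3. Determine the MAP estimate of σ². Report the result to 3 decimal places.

σ̂²_MAP = 3.585

Sum of squared deviations about the known mean: SS = (5.9−4)² + (5.2−4)² + (2.9−4)² + (7.7−4)² + (4.7−4)² + (9.3−4)² = 48.53.
The Normal likelihood contributes (σ²)^(−n/2) exp(−SS/(2σ²)), so the posterior is Inverse-Gamma(α + n/2, β + SS/2) = Inverse-Gamma(8, 32.265).
The mode of Inverse-Gamma(a, b) is b/(a+1) = 32.265/9 ≈ 3.585.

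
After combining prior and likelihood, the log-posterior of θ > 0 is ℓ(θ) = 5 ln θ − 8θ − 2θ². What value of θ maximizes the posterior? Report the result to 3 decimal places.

θ̂_MAP = 0.500

ℓ'(θ) = 5/θ − 8 − 4θ. Setting this to zero and multiplying by θ: 4θ² + 8θ − 5 = 0.
θ = (−8 + √(8² + 4·4·5)) / (2·4) = (−8 + √144) / 8 = (−8 + 12)/8 = 1/2.
ℓ''(θ) = −5/θ² − 4 < 0, confirming a maximum.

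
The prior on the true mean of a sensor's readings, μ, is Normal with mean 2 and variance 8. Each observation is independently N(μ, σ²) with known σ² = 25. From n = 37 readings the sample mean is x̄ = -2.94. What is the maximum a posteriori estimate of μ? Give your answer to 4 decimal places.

μ̂_MAP = -2.5553

n = 37, x̄ = -2.94.
For a Normal prior and Normal likelihood with known variance, the posterior is Normal; its mode equals its mean, the precision-weighted average.
Prior precision 1/σ₀² = 1/8 = 0.125; data precision n/σ² = 37/25 = 1.48.
μ̂ = (0.125·2 + 1.48·(-2.94)) / (0.125 + 1.48) = (-4.1012)/1.605 = -20506/8025 ≈ -2.5553.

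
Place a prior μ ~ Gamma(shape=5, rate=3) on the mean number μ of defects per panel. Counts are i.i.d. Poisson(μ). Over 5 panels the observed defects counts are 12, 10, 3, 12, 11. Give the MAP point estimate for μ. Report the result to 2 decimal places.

Σxᵢ = 12+10+3+12+11 = 48, with n = 5.
Posterior ∝ μ^4e^(−3μ) · μ^48e^(−5μ) = μ^52e^(−8μ), i.e. Gamma(shape=53, rate=8).
The mode of a Gamma(a, b) with a ≥ 1 (shape–rate) is (a−1)/b = 52/8 ≈ 6.50.

μ̂_MAP = 6.50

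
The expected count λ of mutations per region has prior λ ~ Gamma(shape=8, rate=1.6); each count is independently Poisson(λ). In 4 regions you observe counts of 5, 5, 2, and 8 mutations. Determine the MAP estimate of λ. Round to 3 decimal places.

Σxᵢ = 5+5+2+8 = 20, with n = 4.
Posterior ∝ λ^7e^(−1.6λ) · λ^20e^(−4λ) = λ^27e^(−5.6λ), i.e. Gamma(shape=28, rate=5.6).
The mode of a Gamma(a, b) with a ≥ 1 (shape–rate) is (a−1)/b = 27/5.6 ≈ 4.821.

λ̂_MAP = 4.821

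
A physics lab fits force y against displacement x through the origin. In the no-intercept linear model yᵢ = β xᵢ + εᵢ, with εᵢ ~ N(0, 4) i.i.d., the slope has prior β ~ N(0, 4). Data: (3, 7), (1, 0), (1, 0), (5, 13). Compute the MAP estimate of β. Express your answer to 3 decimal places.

β̂_MAP = 2.324

log p(β | y) = −Σ(yᵢ − βxᵢ)²/(2·4) − β²/(2·4) + const.
Setting the derivative to zero: Σxᵢ(yᵢ − βxᵢ)/4 − β/4 = 0, so β = Σxᵢyᵢ / (Σxᵢ² + σ²/τ²).
Σxᵢyᵢ = 3·7 + 1·0 + 1·0 + 5·13 = 86; Σxᵢ² = 36; σ²/τ² = 1.
β̂_MAP = 86 / (36 + 1) = 86/37 ≈ 2.324.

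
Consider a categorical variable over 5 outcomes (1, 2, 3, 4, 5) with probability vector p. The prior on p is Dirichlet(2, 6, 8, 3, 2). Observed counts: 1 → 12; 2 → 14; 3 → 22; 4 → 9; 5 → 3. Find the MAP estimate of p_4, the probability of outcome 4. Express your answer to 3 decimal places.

MAP estimate: 0.145

The posterior is Dirichlet(αᵢ + nᵢ) = Dirichlet(14, 20, 30, 12, 5).
For a Dirichlet(a₁,…,a_K) with all aᵢ > 1, the mode has j-th component (aⱼ − 1)/(Σaᵢ − K).
Here Σaᵢ = 81 and K = 5, so p_4 = (12 − 1)/(81 − 5) = 11/76 ≈ 0.145.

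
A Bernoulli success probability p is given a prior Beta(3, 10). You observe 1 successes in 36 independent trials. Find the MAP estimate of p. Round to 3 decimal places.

Prior: Beta(3, 10).
Data: 1 success in 36 trials. The binomial likelihood contributes p(1−p)^35, so the posterior is Beta(3+1, 10+35) = Beta(4, 45).
For Beta(a, b) with a, b > 1 the mode is (a−1)/(a+b−2) = 3/47 ≈ 0.064.

p̂_MAP = 0.064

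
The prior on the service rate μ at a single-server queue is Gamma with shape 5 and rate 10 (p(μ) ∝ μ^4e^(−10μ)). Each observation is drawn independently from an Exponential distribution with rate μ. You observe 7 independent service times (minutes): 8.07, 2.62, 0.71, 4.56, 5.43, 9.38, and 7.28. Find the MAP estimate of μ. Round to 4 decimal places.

The Exponential(rate=μ) likelihood is ∝ μ^n e^(−μΣtᵢ). Here n = 7 and Σtᵢ = 8.07 + 2.62 + 0.71 + 4.56 + 5.43 + 9.38 + 7.28 = 38.05.
Posterior ∝ μ^4e^(−10μ) · μ^7e^(−38.05μ) = μ^11e^(−48.05μ), i.e. Gamma(12, 48.05).
Mode = (a−1)/b = 11/48.05 ≈ 0.2289.

μ̂_MAP = 0.2289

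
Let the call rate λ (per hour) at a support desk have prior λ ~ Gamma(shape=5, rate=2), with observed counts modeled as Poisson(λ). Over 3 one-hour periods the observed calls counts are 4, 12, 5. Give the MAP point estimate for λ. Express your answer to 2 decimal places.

Σxᵢ = 4+12+5 = 21, with n = 3.
Posterior ∝ λ^4e^(−2λ) · λ^21e^(−3λ) = λ^25e^(−5λ), i.e. Gamma(shape=26, rate=5).
The mode of a Gamma(a, b) with a ≥ 1 (shape–rate) is (a−1)/b = 25/5 ≈ 5.00.

λ̂_MAP = 5.00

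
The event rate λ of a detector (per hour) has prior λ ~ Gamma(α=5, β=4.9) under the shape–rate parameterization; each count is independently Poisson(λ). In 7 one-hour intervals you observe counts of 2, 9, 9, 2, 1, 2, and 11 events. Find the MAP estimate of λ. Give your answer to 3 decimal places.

Σxᵢ = 2+9+9+2+1+2+11 = 36, with n = 7.
Posterior ∝ λ^4e^(−4.9λ) · λ^36e^(−7λ) = λ^40e^(−11.9λ), i.e. Gamma(shape=41, rate=11.9).
The mode of a Gamma(a, b) with a ≥ 1 (shape–rate) is (a−1)/b = 40/11.9 ≈ 3.361.

λ̂_MAP = 3.361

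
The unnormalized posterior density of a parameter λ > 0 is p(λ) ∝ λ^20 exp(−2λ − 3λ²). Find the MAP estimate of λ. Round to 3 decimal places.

λ̂_MAP = 1.667

ℓ'(λ) = 20/λ − 2 − 6λ. Setting this to zero and multiplying by λ: 6λ² + 2λ − 20 = 0.
λ = (−2 + √(2² + 4·6·20)) / (2·6) = (−2 + √484) / 12 = (−2 + 22)/12 = 5/3.
ℓ''(λ) = −20/λ² − 6 < 0, confirming a maximum.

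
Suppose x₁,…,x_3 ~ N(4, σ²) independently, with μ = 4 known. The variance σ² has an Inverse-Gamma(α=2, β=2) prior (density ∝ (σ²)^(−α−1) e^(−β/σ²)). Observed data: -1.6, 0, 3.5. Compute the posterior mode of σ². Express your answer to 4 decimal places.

σ̂²_MAP = 5.7344

Sum of squared deviations about the known mean: SS = (-1.6−4)² + (0−4)² + (3.5−4)² = 47.61.
The Normal likelihood contributes (σ²)^(−n/2) exp(−SS/(2σ²)), so the posterior is Inverse-Gamma(α + n/2, β + SS/2) = Inverse-Gamma(3.5, 25.805).
The mode of Inverse-Gamma(a, b) is b/(a+1) = 25.805/4.5 ≈ 5.7344.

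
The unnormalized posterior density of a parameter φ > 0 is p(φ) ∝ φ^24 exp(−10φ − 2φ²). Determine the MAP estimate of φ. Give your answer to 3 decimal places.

φ̂_MAP = 1.500

ℓ'(φ) = 24/φ − 10 − 4φ. Setting this to zero and multiplying by φ: 4φ² + 10φ − 24 = 0.
φ = (−10 + √(10² + 4·4·24)) / (2·4) = (−10 + √484) / 8 = (−10 + 22)/8 = 3/2.
ℓ''(φ) = −24/φ² − 4 < 0, confirming a maximum.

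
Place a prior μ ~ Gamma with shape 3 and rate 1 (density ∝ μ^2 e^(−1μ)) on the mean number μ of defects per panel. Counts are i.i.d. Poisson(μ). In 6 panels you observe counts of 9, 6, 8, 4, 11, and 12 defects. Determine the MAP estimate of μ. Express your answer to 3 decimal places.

Σxᵢ = 9+6+8+4+11+12 = 50, with n = 6.
Posterior ∝ μ^2e^(−1μ) · μ^50e^(−6μ) = μ^52e^(−7μ), i.e. Gamma(shape=53, rate=7).
The mode of a Gamma(a, b) with a ≥ 1 (shape–rate) is (a−1)/b = 52/7 ≈ 7.429.

μ̂_MAP = 7.429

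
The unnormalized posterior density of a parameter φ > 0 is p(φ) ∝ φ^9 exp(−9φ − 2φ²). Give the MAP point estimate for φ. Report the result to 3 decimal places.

ℓ'(φ) = 9/φ − 9 − 4φ. Setting this to zero and multiplying by φ: 4φ² + 9φ − 9 = 0.
φ = (−9 + √(9² + 4·4·9)) / (2·4) = (−9 + √225) / 8 = (−9 + 15)/8 = 3/4.
ℓ''(φ) = −9/φ² − 4 < 0, confirming a maximum.

φ̂_MAP = 0.750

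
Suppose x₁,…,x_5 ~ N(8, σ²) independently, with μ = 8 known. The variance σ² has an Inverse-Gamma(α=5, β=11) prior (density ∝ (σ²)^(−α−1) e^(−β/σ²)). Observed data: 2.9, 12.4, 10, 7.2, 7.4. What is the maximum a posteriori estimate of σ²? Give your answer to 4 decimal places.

Sum of squared deviations about the known mean: SS = (2.9−8)² + (12.4−8)² + (10−8)² + (7.2−8)² + (7.4−8)² = 50.37.
The Normal likelihood contributes (σ²)^(−n/2) exp(−SS/(2σ²)), so the posterior is Inverse-Gamma(α + n/2, β + SS/2) = Inverse-Gamma(7.5, 36.185).
The mode of Inverse-Gamma(a, b) is b/(a+1) = 36.185/8.5 ≈ 4.2571.

σ̂²_MAP = 4.2571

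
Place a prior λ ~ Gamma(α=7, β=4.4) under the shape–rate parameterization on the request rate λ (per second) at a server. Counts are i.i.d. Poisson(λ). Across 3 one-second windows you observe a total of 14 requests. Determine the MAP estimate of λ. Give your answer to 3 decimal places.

Σxᵢ = 14, n = 3.
Posterior ∝ λ^6e^(−4.4λ) · λ^14e^(−3λ) = λ^20e^(−7.4λ), i.e. Gamma(shape=21, rate=7.4).
The mode of a Gamma(a, b) with a ≥ 1 (shape–rate) is (a−1)/b = 20/7.4 ≈ 2.703.

λ̂_MAP = 2.703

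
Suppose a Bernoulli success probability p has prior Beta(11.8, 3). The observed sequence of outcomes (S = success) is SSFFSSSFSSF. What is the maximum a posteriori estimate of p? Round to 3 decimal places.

p̂_MAP = 0.748

Prior: Beta(11.8, 3).
Data: 7 successes in 11 trials (from the sequence). The binomial likelihood contributes p^7(1−p)^4, so the posterior is Beta(11.8+7, 3+4) = Beta(18.8, 7).
For Beta(a, b) with a, b > 1 the mode is (a−1)/(a+b−2) = 17.8/23.8 ≈ 0.748.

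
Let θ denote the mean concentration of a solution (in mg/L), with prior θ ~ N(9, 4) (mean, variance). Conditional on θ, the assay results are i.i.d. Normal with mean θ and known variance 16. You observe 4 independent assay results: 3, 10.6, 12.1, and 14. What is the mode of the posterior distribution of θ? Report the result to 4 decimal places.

θ̂_MAP = 9.4625

n = 4; x̄ = (3 + 10.6 + 12.1 + 14)/4 = 39.7/4 = 9.925.
For a Normal prior and Normal likelihood with known variance, the posterior is Normal; its mode equals its mean, the precision-weighted average.
Prior precision 1/σ₀² = 1/4 = 0.25; data precision n/σ² = 4/16 = 0.25.
θ̂ = (0.25·9 + 0.25·9.925) / (0.25 + 0.25) = 4.73125/0.5 = 9.4625.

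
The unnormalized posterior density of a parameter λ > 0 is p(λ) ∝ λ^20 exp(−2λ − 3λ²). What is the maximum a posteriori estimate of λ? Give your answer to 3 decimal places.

ℓ'(λ) = 20/λ − 2 − 6λ. Setting this to zero and multiplying by λ: 6λ² + 2λ − 20 = 0.
λ = (−2 + √(2² + 4·6·20)) / (2·6) = (−2 + √484) / 12 = (−2 + 22)/12 = 5/3.
ℓ''(λ) = −20/λ² − 6 < 0, confirming a maximum.

λ̂_MAP = 1.667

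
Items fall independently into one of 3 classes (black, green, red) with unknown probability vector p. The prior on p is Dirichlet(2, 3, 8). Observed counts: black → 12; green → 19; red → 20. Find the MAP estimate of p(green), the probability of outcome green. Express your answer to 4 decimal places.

MAP estimate of p(green) = 0.3443

The posterior is Dirichlet(αᵢ + nᵢ) = Dirichlet(14, 22, 28).
For a Dirichlet(a₁,…,a_K) with all aᵢ > 1, the mode has j-th component (aⱼ − 1)/(Σaᵢ − K).
Here Σaᵢ = 64 and K = 3, so p(green) = (22 − 1)/(64 − 3) = 21/61 ≈ 0.3443.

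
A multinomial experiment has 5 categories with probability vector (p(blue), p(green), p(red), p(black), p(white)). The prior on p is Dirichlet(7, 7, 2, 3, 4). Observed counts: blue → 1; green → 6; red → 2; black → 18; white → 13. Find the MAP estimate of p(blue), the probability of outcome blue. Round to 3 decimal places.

The posterior is Dirichlet(αᵢ + nᵢ) = Dirichlet(8, 13, 4, 21, 17).
For a Dirichlet(a₁,…,a_K) with all aᵢ > 1, the mode has j-th component (aⱼ − 1)/(Σaᵢ − K).
Here Σaᵢ = 63 and K = 5, so p(blue) = (8 − 1)/(63 − 5) = 7/58 ≈ 0.121.

MAP estimate of p(blue) = 0.121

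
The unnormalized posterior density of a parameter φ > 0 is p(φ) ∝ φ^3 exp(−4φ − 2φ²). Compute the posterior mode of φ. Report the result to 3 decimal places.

φ̂_MAP = 0.500

ℓ'(φ) = 3/φ − 4 − 4φ. Setting this to zero and multiplying by φ: 4φ² + 4φ − 3 = 0.
φ = (−4 + √(4² + 4·4·3)) / (2·4) = (−4 + √64) / 8 = (−4 + 8)/8 = 1/2.
ℓ''(φ) = −3/φ² − 4 < 0, confirming a maximum.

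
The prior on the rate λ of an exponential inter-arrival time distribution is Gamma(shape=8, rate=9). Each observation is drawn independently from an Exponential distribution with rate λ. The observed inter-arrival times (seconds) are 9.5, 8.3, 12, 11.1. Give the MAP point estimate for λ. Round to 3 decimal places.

λ̂_MAP = 0.220

The Exponential(rate=λ) likelihood is ∝ λ^n e^(−λΣtᵢ). Here n = 4 and Σtᵢ = 9.5 + 8.3 + 12 + 11.1 = 40.9.
Posterior ∝ λ^7e^(−9λ) · λ^4e^(−40.9λ) = λ^11e^(−49.9λ), i.e. Gamma(12, 49.9).
Mode = (a−1)/b = 11/49.9 ≈ 0.220.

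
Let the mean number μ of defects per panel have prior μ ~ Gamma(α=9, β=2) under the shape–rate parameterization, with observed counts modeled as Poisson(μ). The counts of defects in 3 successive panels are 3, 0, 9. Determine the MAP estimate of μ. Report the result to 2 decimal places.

Σxᵢ = 3+0+9 = 12, with n = 3.
Posterior ∝ μ^8e^(−2μ) · μ^12e^(−3μ) = μ^20e^(−5μ), i.e. Gamma(shape=21, rate=5).
The mode of a Gamma(a, b) with a ≥ 1 (shape–rate) is (a−1)/b = 20/5 ≈ 4.00.

μ̂_MAP = 4.00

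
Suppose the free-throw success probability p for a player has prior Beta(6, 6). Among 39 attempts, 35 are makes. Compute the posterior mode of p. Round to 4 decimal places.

Prior: Beta(6, 6).
Data: 35 successes in 39 trials. The binomial likelihood contributes p^35(1−p)^4, so the posterior is Beta(6+35, 6+4) = Beta(41, 10).
For Beta(a, b) with a, b > 1 the mode is (a−1)/(a+b−2) = 40/49 ≈ 0.8163.

p̂_MAP = 0.8163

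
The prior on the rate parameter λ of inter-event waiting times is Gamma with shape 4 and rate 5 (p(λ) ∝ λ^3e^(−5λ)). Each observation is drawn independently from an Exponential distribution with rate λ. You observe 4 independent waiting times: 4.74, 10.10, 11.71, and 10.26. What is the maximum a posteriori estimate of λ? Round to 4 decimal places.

λ̂_MAP = 0.1674

The Exponential(rate=λ) likelihood is ∝ λ^n e^(−λΣtᵢ). Here n = 4 and Σtᵢ = 4.74 + 10.10 + 11.71 + 10.26 = 36.81.
Posterior ∝ λ^3e^(−5λ) · λ^4e^(−36.81λ) = λ^7e^(−41.81λ), i.e. Gamma(8, 41.81).
Mode = (a−1)/b = 7/41.81 ≈ 0.1674.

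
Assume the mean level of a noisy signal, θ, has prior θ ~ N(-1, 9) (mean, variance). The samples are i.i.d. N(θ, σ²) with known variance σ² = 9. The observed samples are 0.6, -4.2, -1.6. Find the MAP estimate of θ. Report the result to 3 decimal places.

θ̂_MAP = -1.550

n = 3; x̄ = (0.6 + (-4.2) + (-1.6))/3 = -5.2/3 = -26/15 ≈ -1.7333.
For a Normal prior and Normal likelihood with known variance, the posterior is Normal; its mode equals its mean, the precision-weighted average.
Prior precision 1/σ₀² = 1/9; data precision n/σ² = 3/9 = 1/3.
θ̂ = ((1/9)·(-1) + (1/3)·(-26/15)) / (1/9 + 1/3) = (-31/45)/(4/9) = -1.550.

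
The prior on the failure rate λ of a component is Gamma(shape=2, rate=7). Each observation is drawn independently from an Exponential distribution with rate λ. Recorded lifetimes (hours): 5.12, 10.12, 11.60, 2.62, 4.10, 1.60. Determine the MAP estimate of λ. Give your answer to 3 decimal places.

The Exponential(rate=λ) likelihood is ∝ λ^n e^(−λΣtᵢ). Here n = 6 and Σtᵢ = 5.12 + 10.12 + 11.60 + 2.62 + 4.10 + 1.60 = 35.16.
Posterior ∝ λe^(−7λ) · λ^6e^(−35.16λ) = λ^7e^(−42.16λ), i.e. Gamma(8, 42.16).
Mode = (a−1)/b = 7/42.16 ≈ 0.166.

λ̂_MAP = 0.166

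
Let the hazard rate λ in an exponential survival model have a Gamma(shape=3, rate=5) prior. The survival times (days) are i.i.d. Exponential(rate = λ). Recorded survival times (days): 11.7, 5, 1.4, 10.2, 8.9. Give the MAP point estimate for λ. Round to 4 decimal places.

λ̂_MAP = 0.1659

The Exponential(rate=λ) likelihood is ∝ λ^n e^(−λΣtᵢ). Here n = 5 and Σtᵢ = 11.7 + 5 + 1.4 + 10.2 + 8.9 = 37.2.
Posterior ∝ λ^2e^(−5λ) · λ^5e^(−37.2λ) = λ^7e^(−42.2λ), i.e. Gamma(8, 42.2).
Mode = (a−1)/b = 7/42.2 ≈ 0.1659.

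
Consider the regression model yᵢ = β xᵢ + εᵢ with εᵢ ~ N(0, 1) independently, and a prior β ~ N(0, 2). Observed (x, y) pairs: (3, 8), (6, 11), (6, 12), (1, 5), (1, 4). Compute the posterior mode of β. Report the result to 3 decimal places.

log p(β | y) = −Σ(yᵢ − βxᵢ)²/(2·1) − β²/(2·2) + const.
Setting the derivative to zero: Σxᵢ(yᵢ − βxᵢ)/1 − β/2 = 0, so β = Σxᵢyᵢ / (Σxᵢ² + σ²/τ²).
Σxᵢyᵢ = 3·8 + 6·11 + 6·12 + 1·5 + 1·4 = 171; Σxᵢ² = 83; σ²/τ² = 0.5.
β̂_MAP = 171 / (83 + 0.5) = 171/83.5 ≈ 2.048.

β̂_MAP = 2.048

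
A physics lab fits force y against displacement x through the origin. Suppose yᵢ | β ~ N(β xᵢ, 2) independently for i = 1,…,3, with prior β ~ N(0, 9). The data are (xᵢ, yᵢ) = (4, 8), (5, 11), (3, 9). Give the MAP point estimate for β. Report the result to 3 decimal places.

log p(β | y) = −Σ(yᵢ − βxᵢ)²/(2·2) − β²/(2·9) + const.
Setting the derivative to zero: Σxᵢ(yᵢ − βxᵢ)/2 − β/9 = 0, so β = Σxᵢyᵢ / (Σxᵢ² + σ²/τ²).
Σxᵢyᵢ = 4·8 + 5·11 + 3·9 = 114; Σxᵢ² = 50; σ²/τ² = 2/9.
β̂_MAP = 114 / (50 + 2/9) = 114/(452/9) = 513/226 ≈ 2.270.

β̂_MAP = 2.270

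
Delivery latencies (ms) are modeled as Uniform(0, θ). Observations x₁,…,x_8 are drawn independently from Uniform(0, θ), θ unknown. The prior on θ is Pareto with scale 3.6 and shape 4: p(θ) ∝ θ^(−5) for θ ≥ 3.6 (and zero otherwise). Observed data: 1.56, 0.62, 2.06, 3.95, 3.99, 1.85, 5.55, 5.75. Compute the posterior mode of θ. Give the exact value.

θ̂_MAP = 5.75

The Uniform(0, θ) likelihood is θ^(−n) for θ ≥ max(xᵢ), zero otherwise. Here max(xᵢ) = 5.75.
Posterior ∝ θ^(−5) · θ^(−8) = θ^(−13) on θ ≥ max(3.6, 5.75) = 5.75.
This density is strictly decreasing in θ, so the posterior mode lies at the lower boundary of the support.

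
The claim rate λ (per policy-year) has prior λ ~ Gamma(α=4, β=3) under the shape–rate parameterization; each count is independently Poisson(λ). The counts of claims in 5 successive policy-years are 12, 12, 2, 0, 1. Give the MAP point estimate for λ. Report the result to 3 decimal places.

Σxᵢ = 12+12+2+0+1 = 27, with n = 5.
Posterior ∝ λ^3e^(−3λ) · λ^27e^(−5λ) = λ^30e^(−8λ), i.e. Gamma(shape=31, rate=8).
The mode of a Gamma(a, b) with a ≥ 1 (shape–rate) is (a−1)/b = 30/8 ≈ 3.750.

λ̂_MAP = 3.750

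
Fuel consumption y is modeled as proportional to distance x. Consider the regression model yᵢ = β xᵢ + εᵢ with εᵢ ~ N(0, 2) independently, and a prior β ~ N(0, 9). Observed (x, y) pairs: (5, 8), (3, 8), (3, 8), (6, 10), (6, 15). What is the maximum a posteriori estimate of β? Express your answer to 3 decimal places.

log p(β | y) = −Σ(yᵢ − βxᵢ)²/(2·2) − β²/(2·9) + const.
Setting the derivative to zero: Σxᵢ(yᵢ − βxᵢ)/2 − β/9 = 0, so β = Σxᵢyᵢ / (Σxᵢ² + σ²/τ²).
Σxᵢyᵢ = 5·8 + 3·8 + 3·8 + 6·10 + 6·15 = 238; Σxᵢ² = 115; σ²/τ² = 2/9.
β̂_MAP = 238 / (115 + 2/9) = 238/(1037/9) = 126/61 ≈ 2.066.

β̂_MAP = 2.066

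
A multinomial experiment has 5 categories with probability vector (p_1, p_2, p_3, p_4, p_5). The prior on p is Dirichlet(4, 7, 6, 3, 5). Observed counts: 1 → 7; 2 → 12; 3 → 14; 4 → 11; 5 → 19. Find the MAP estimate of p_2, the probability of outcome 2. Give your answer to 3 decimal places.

MAP estimate: 0.217

The posterior is Dirichlet(αᵢ + nᵢ) = Dirichlet(11, 19, 20, 14, 24).
For a Dirichlet(a₁,…,a_K) with all aᵢ > 1, the mode has j-th component (aⱼ − 1)/(Σaᵢ − K).
Here Σaᵢ = 88 and K = 5, so p_2 = (19 − 1)/(88 − 5) = 18/83 ≈ 0.217.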